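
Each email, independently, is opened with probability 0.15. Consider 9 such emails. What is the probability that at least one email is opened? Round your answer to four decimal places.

0.7684

P(at least one) = 1 − P(none) = 1 − (1 − 0.15)^9
= 1 − 0.231617 = 0.768383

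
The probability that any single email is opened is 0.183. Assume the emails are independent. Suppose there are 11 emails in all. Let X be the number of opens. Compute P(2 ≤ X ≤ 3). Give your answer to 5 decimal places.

X ~ Binomial(11, 0.183); P(2 ≤ X ≤ 3) = Σ C(11,k) p^k (1−p)^(11−k) over k:
  k=2: C(11,2)·0.183^2·0.817^9 = 0.2987194
  k=3: C(11,3)·0.183^3·0.817^8 = 0.2007306
Total = 0.4994500

0.49945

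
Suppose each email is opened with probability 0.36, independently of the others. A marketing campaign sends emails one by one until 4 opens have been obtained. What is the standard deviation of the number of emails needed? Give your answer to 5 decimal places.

Y = total emails until the fourth success; negative binomial with r=4, p=0.36.
SD(Y) = √[r(1−p)/p²] = √(19.7530864) = 4.4444444

4.44444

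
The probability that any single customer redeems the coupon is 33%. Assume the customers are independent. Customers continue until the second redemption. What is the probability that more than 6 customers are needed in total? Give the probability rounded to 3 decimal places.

0.358

Needing more than 6 customers ⇔ fewer than 2 successes in the first 6. With X ~ Binomial(6, 0.33), P(Y > 6) = P(X ≤ 1).
  k=0: C(6,0)·0.33^0·0.67^6 = 0.09046
  k=1: C(6,1)·0.33^1·0.67^5 = 0.26732
P(X ≤ 1) = 0.35778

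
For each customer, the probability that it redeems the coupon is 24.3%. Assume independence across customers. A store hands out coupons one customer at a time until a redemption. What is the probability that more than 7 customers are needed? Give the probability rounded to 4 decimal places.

0.1425

Y = number of customers to the first success; geometric, p = 0.243.
P(Y > 7) = P(first 7 all fail) = (1−p)^7 = 0.142453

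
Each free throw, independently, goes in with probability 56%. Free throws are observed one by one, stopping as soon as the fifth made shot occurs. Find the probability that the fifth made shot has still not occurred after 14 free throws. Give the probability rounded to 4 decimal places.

0.0361

Needing more than 14 free throws ⇔ fewer than 5 successes in the first 14. With X ~ Binomial(14, 0.56), P(Y > 14) = P(X ≤ 4).
  k=0: C(14,0)·0.56^0·0.44^14 = 0.000010
  k=1: C(14,1)·0.56^1·0.44^13 = 0.000182
  k=2: C(14,2)·0.56^2·0.44^12 = 0.001503
  k=3: C(14,3)·0.56^3·0.44^11 = 0.007650
  k=4: C(14,4)·0.56^4·0.44^10 = 0.026774
P(X ≤ 4) = 0.036118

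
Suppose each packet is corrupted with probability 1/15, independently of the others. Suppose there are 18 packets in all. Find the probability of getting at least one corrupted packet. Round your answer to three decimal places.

0.711

P(at least one) = 1 − P(none) = 1 − (1 − 0.066667)^18
= 1 − 0.28884 = 0.71116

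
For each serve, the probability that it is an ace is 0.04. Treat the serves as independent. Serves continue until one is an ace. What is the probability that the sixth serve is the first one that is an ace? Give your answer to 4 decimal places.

0.0326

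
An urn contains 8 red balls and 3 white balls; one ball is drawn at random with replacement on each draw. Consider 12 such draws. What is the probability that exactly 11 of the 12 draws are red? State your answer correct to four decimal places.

X ~ Binomial(n=12, p=0.727273).
P(X=11) = C(12,11) · p^11 · (1−p)^1
= 12 · 0.030107 · 0.27273 = 0.098533

0.0985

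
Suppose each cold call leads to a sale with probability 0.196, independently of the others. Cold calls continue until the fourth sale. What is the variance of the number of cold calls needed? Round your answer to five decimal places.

83.71512

Y = total cold calls until the fourth success; negative binomial with r=4, p=0.196.
Var(Y) = r(1−p)/p² = 4·0.804 / 0.196² = 83.7151187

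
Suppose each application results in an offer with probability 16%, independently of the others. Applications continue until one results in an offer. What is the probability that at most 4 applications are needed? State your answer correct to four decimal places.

Y = number of applications to the first success; geometric, p = 0.16.
P(Y ≤ 4) = 1 − (1−p)^4 = 1 − 0.497871 = 0.502129

0.5021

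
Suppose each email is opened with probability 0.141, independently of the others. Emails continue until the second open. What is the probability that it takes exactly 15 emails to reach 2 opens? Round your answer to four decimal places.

Y = trial on which the second success occurs; negative binomial, r=2, p=0.141.
P(Y=15) = C(14,1) · p^2 · (1−p)^13
= 14 · 0.019881 · 0.13865 = 0.038590

0.0386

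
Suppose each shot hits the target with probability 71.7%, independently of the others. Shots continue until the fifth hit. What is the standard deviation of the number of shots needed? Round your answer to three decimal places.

Y = total shots until the fifth success; negative binomial with r=5, p=0.717.
SD(Y) = √[r(1−p)/p²] = √(2.75244) = 1.65905

1.659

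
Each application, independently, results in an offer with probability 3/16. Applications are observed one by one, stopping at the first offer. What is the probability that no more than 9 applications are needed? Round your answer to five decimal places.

0.84568

Y = number of applications to the first success; geometric, p = 0.1875.
P(Y ≤ 9) = 1 − (1−p)^9 = 1 − 0.1543158 = 0.8456842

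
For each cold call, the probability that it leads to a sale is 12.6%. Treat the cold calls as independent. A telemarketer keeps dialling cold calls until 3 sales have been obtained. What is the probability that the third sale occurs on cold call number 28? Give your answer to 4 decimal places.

Y = trial on which the third success occurs; negative binomial, r=3, p=0.126.
P(Y=28) = C(27,2) · p^3 · (1−p)^25
= 351 · 0.0020004 · 0.034497 = 0.024222

0.0242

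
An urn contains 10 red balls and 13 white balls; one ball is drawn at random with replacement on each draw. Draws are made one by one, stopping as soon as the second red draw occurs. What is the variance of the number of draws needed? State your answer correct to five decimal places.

5.98000

Y = total draws until the second success; negative binomial with r=2, p=0.434783.
Var(Y) = r(1−p)/p² = 2·0.565217 / 0.434783² = 5.9800000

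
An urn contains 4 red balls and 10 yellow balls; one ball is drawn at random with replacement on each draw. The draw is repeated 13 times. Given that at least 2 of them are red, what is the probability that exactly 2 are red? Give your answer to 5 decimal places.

0.17056

X ~ Binomial(13, 0.285714). Want P(X=2 | X≥2) = P(X=2) / P(X≥2).
P(X=2) = C(13,2)·0.285714^2·0.714286^11 = 0.1572353
P(X≥2) = 1 − 0.0125990 − 0.0655147 = 0.9218863
Ratio = 0.1572353 / 0.9218863 = 0.1705583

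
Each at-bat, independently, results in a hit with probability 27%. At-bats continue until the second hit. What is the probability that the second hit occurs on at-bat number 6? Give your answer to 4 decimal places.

Y = trial on which the second success occurs; negative binomial, r=2, p=0.27.
P(Y=6) = C(5,1) · p^2 · (1−p)^4
= 5 · 0.0729 · 0.28398 = 0.103512

0.1035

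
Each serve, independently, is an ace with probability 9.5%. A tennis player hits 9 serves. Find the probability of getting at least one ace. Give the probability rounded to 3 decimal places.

P(at least one) = 1 − P(none) = 1 − (1 − 0.095)^9
= 1 − 0.40723 = 0.59277

0.593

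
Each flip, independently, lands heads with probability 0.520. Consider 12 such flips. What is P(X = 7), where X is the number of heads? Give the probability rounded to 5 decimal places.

0.20747

X ~ Binomial(n=12, p=0.52).
P(X=7) = C(12,7) · p^7 · (1−p)^5
= 792 · 0.010281 · 0.02548 = 0.2074697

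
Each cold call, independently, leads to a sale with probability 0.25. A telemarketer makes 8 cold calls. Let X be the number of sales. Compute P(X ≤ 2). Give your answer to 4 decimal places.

X ~ Binomial(8, 0.25); P(X ≤ 2) = Σ C(8,k) p^k (1−p)^(8−k) over k:
  k=0: C(8,0)·0.25^0·0.75^8 = 0.100113
  k=1: C(8,1)·0.25^1·0.75^7 = 0.266968
  k=2: C(8,2)·0.25^2·0.75^6 = 0.311462
Total = 0.678543

0.6785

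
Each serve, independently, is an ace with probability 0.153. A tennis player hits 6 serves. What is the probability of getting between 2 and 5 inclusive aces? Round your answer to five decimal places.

0.23057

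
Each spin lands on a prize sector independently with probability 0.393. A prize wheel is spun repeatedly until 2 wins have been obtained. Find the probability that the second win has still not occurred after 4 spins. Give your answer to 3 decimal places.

0.487

Needing more than 4 spins ⇔ fewer than 2 successes in the first 4. With X ~ Binomial(4, 0.393), P(Y > 4) = P(X ≤ 1).
  k=0: C(4,0)·0.393^0·0.607^4 = 0.13575
  k=1: C(4,1)·0.393^1·0.607^3 = 0.35158
P(X ≤ 1) = 0.48733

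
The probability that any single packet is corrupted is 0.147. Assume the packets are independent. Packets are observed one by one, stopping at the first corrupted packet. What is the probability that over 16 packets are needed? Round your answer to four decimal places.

Y = number of packets to the first success; geometric, p = 0.147.
P(Y > 16) = P(first 16 all fail) = (1−p)^16 = 0.078557

0.0786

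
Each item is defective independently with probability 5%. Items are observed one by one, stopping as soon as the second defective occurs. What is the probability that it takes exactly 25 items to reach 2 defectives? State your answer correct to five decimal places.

Y = trial on which the second success occurs; negative binomial, r=2, p=0.05.
P(Y=25) = C(24,1) · p^2 · (1−p)^23
= 24 · 0.0025 · 0.30736 = 0.0184414

0.01844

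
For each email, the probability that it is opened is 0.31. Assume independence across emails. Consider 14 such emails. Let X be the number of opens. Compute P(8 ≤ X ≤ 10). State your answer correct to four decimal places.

X ~ Binomial(14, 0.31); P(8 ≤ X ≤ 10) = Σ C(14,k) p^k (1−p)^(14−k) over k:
  k=8: C(14,8)·0.31^8·0.69^6 = 0.027640
  k=9: C(14,9)·0.31^9·0.69^5 = 0.008279
  k=10: C(14,10)·0.31^10·0.69^4 = 0.001860
Total = 0.037779

0.0378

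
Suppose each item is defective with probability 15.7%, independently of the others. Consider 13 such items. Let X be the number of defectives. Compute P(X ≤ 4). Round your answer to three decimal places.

0.959

X ~ Binomial(13, 0.157); P(X ≤ 4) = Σ C(13,k) p^k (1−p)^(13−k) over k:
  k=0: C(13,0)·0.157^0·0.843^13 = 0.10858
  k=1: C(13,1)·0.157^1·0.843^12 = 0.26289
  k=2: C(13,2)·0.157^2·0.843^11 = 0.29376
  k=3: C(13,3)·0.157^3·0.843^10 = 0.20060
  k=4: C(13,4)·0.157^4·0.843^9 = 0.09340
Total = 0.95924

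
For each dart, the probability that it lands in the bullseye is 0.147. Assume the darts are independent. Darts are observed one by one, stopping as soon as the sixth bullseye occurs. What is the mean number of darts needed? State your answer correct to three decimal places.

40.816

Y = total darts until the sixth success; negative binomial with r=6, p=0.147.
E[Y] = r / p = 6 / 0.147 = 40.81633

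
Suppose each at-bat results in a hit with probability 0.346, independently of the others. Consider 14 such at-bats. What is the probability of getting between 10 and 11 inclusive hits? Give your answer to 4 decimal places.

X ~ Binomial(14, 0.346); P(10 ≤ X ≤ 11) = Σ C(14,k) p^k (1−p)^(14−k) over k:
  k=10: C(14,10)·0.346^10·0.654^4 = 0.004503
  k=11: C(14,11)·0.346^11·0.654^3 = 0.000866
Total = 0.005369

0.0054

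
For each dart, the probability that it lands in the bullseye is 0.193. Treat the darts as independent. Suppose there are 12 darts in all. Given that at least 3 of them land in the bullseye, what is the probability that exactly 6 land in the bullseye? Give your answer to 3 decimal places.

X ~ Binomial(12, 0.193). Want P(X=6 | X≥3) = P(X=6) / P(X≥3).
P(X=6) = C(12,6)·0.193^6·0.807^6 = 0.01319
P(X≥3) = 1 − 0.07629 − 0.21895 − 0.28800 = 0.41676
Ratio = 0.01319 / 0.41676 = 0.03165

0.032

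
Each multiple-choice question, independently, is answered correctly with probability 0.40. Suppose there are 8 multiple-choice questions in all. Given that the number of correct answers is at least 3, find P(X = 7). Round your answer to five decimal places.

X ~ Binomial(8, 0.40). Want P(X=7 | X≥3) = P(X=7) / P(X≥3).
P(X=7) = C(8,7)·0.40^7·0.60^1 = 0.0078643
P(X≥3) = 1 − 0.0167962 − 0.0895795 − 0.2090189 = 0.6846054
Ratio = 0.0078643 / 0.6846054 = 0.0114874

0.01149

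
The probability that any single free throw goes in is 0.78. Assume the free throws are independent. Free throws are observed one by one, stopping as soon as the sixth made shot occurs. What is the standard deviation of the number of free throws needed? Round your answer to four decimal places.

1.4730

Y = total free throws until the sixth success; negative binomial with r=6, p=0.78.
SD(Y) = √[r(1−p)/p²] = √(2.169625) = 1.472965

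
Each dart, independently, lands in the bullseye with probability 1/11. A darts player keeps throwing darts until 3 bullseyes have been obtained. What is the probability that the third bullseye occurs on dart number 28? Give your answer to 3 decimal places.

0.024

Y = trial on which the third success occurs; negative binomial, r=3, p=0.090909.
P(Y=28) = C(27,2) · p^3 · (1−p)^25
= 351 · 0.00075131 · 0.092296 = 0.02434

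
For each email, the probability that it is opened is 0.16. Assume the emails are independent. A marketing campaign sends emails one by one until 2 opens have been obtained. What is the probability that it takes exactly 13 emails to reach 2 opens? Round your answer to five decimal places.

Y = trial on which the second success occurs; negative binomial, r=2, p=0.16.
P(Y=13) = C(12,1) · p^2 · (1−p)^11
= 12 · 0.0256 · 0.14692 = 0.0451329

0.04513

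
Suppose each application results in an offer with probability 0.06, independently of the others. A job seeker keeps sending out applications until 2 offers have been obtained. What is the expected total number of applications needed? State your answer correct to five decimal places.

33.33333

Y = total applications until the second success; negative binomial with r=2, p=0.06.
E[Y] = r / p = 2 / 0.06 = 33.3333333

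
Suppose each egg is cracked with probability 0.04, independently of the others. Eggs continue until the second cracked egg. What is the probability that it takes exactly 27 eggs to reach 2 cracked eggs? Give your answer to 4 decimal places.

0.0150

Y = trial on which the second success occurs; negative binomial, r=2, p=0.04.
P(Y=27) = C(26,1) · p^2 · (1−p)^25
= 26 · 0.0016 · 0.3604 = 0.014993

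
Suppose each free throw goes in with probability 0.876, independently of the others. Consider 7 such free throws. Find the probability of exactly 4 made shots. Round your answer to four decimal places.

X ~ Binomial(n=7, p=0.876).
P(X=4) = C(7,4) · p^4 · (1−p)^3
= 35 · 0.58887 · 0.0019066 = 0.039296

0.0393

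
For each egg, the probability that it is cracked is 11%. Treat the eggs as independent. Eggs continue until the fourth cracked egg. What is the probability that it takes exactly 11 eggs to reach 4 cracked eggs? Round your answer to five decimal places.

Y = trial on which the fourth success occurs; negative binomial, r=4, p=0.11.
P(Y=11) = C(10,3) · p^4 · (1−p)^7
= 120 · 0.00014641 · 0.44231 = 0.0077711

0.00777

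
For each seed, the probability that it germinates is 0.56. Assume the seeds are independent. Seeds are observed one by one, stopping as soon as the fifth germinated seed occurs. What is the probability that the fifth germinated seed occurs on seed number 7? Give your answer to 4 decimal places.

Y = trial on which the fifth success occurs; negative binomial, r=5, p=0.56.
P(Y=7) = C(6,4) · p^5 · (1−p)^2
= 15 · 0.055073 · 0.1936 = 0.159933

0.1599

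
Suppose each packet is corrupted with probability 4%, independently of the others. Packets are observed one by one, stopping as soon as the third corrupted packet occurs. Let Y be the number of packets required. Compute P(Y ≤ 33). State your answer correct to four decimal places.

0.1442

Finishing within 33 packets ⇔ at least 3 successes in the first 33. With X ~ Binomial(33, 0.04), P(Y ≤ 33) = 1 − P(X ≤ 2).
  k=0: C(33,0)·0.04^0·0.96^33 = 0.259986
  k=1: C(33,1)·0.04^1·0.96^32 = 0.357481
  k=2: C(33,2)·0.04^2·0.96^31 = 0.238321
1 − 0.855789 = 0.144211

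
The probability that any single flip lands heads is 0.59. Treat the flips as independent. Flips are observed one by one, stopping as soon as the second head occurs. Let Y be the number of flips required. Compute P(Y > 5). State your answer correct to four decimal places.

0.0949

Needing more than 5 flips ⇔ fewer than 2 successes in the first 5. With X ~ Binomial(5, 0.59), P(Y > 5) = P(X ≤ 1).
  k=0: C(5,0)·0.59^0·0.41^5 = 0.011586
  k=1: C(5,1)·0.59^1·0.41^4 = 0.083360
P(X ≤ 1) = 0.094946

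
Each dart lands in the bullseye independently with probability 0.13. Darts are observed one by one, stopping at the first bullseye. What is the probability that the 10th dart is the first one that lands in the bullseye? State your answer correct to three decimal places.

Geometric (trials to first success), p = 0.13.
P(Y = 10) = (1−p)^9 · p = 0.28554 · 0.13 = 0.03712

0.037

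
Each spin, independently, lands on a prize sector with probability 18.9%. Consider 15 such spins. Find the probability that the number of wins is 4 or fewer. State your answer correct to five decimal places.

X ~ Binomial(15, 0.189); P(X ≤ 4) = Σ C(15,k) p^k (1−p)^(15−k) over k:
  k=0: C(15,0)·0.189^0·0.811^15 = 0.0431830
  k=1: C(15,1)·0.189^1·0.811^14 = 0.1509541
  k=2: C(15,2)·0.189^2·0.811^13 = 0.2462544
  k=3: C(15,3)·0.189^3·0.811^12 = 0.2486836
  k=4: C(15,4)·0.189^4·0.811^11 = 0.1738638
Total = 0.8629389

0.86294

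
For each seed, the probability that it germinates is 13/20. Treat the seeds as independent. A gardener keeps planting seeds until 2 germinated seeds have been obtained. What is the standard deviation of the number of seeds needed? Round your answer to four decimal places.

Y = total seeds until the second success; negative binomial with r=2, p=0.65.
SD(Y) = √[r(1−p)/p²] = √(1.656805) = 1.287169

1.2872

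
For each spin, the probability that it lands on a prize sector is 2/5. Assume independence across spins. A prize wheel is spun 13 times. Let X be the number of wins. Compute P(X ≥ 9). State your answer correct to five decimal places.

X ~ Binomial(13, 0.40); P(X ≥ 9) = Σ C(13,k) p^k (1−p)^(13−k) over k:
  k=9: C(13,9)·0.40^9·0.60^4 = 0.0242913
  k=10: C(13,10)·0.40^10·0.60^3 = 0.0064777
  k=11: C(13,11)·0.40^11·0.60^2 = 0.0011778
  k=12: C(13,12)·0.40^12·0.60^1 = 0.0001309
  k=13: C(13,13)·0.40^13·0.60^0 = 0.0000067
Total = 0.0320843

0.03208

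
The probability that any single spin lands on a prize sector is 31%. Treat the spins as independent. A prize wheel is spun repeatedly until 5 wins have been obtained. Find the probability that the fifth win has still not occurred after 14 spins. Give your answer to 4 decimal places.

Needing more than 14 spins ⇔ fewer than 5 successes in the first 14. With X ~ Binomial(14, 0.31), P(Y > 14) = P(X ≤ 4).
  k=0: C(14,0)·0.31^0·0.69^14 = 0.005545
  k=1: C(14,1)·0.31^1·0.69^13 = 0.034876
  k=2: C(14,2)·0.31^2·0.69^12 = 0.101848
  k=3: C(14,3)·0.31^3·0.69^11 = 0.183032
  k=4: C(14,4)·0.31^4·0.69^10 = 0.226137
P(X ≤ 4) = 0.551438

0.5514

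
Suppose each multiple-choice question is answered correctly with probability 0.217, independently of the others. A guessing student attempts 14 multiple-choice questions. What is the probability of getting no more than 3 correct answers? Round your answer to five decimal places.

X ~ Binomial(14, 0.217); P(X ≤ 3) = Σ C(14,k) p^k (1−p)^(14−k) over k:
  k=0: C(14,0)·0.217^0·0.783^14 = 0.0325585
  k=1: C(14,1)·0.217^1·0.783^13 = 0.1263254
  k=2: C(14,2)·0.217^2·0.783^12 = 0.2275632
  k=3: C(14,3)·0.217^3·0.783^11 = 0.2522667
Total = 0.6387138

0.63871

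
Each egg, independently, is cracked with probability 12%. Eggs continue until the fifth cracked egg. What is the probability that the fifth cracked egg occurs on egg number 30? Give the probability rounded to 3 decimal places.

0.024

Y = trial on which the fifth success occurs; negative binomial, r=5, p=0.12.
P(Y=30) = C(29,4) · p^5 · (1−p)^25
= 23751 · 2.4883e-05 · 0.040932 = 0.02419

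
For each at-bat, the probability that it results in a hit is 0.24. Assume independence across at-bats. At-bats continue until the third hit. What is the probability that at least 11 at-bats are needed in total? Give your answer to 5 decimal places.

0.55581

Needing more than 10 at-bats ⇔ fewer than 3 successes in the first 10. With X ~ Binomial(10, 0.24), P(Y > 10) = P(X ≤ 2).
  k=0: C(10,0)·0.24^0·0.76^10 = 0.0642889
  k=1: C(10,1)·0.24^1·0.76^9 = 0.2030175
  k=2: C(10,2)·0.24^2·0.76^8 = 0.2884986
P(X ≤ 2) = 0.5558051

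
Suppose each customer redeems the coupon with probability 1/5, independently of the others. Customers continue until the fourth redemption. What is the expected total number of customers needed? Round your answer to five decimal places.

20.00000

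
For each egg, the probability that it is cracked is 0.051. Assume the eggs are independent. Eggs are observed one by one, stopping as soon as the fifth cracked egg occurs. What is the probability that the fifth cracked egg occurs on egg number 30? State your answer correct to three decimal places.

Y = trial on which the fifth success occurs; negative binomial, r=5, p=0.051.
P(Y=30) = C(29,4) · p^5 · (1−p)^25
= 23751 · 3.4503e-07 · 0.27018 = 0.00221

0.002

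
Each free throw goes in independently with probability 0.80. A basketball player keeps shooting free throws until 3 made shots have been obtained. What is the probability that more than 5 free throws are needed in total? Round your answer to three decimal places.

Needing more than 5 free throws ⇔ fewer than 3 successes in the first 5. With X ~ Binomial(5, 0.80), P(Y > 5) = P(X ≤ 2).
  k=0: C(5,0)·0.80^0·0.20^5 = 0.00032
  k=1: C(5,1)·0.80^1·0.20^4 = 0.00640
  k=2: C(5,2)·0.80^2·0.20^3 = 0.05120
P(X ≤ 2) = 0.05792

0.058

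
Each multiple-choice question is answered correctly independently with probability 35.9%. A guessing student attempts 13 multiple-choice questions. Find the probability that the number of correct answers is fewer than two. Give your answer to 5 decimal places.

0.02554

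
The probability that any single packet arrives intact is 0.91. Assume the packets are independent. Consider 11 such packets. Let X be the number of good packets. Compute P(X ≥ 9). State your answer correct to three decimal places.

0.931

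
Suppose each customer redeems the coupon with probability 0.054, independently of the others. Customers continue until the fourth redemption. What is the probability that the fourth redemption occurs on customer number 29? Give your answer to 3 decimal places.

0.007

Y = trial on which the fourth success occurs; negative binomial, r=4, p=0.054.
P(Y=29) = C(28,3) · p^4 · (1−p)^25
= 3276 · 8.5031e-06 · 0.24962 = 0.00695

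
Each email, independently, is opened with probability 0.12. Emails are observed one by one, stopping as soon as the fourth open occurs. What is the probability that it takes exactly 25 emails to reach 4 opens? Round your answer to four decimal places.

0.0286

Y = trial on which the fourth success occurs; negative binomial, r=4, p=0.12.
P(Y=25) = C(24,3) · p^4 · (1−p)^21
= 2024 · 0.00020736 · 0.068255 = 0.028647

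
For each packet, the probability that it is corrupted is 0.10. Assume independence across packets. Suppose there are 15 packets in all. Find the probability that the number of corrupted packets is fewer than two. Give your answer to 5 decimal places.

X ~ Binomial(15, 0.10); P(X ≤ 1) = Σ C(15,k) p^k (1−p)^(15−k) over k:
  k=0: C(15,0)·0.10^0·0.90^15 = 0.2058911
  k=1: C(15,1)·0.10^1·0.90^14 = 0.3431519
Total = 0.5490430

0.54904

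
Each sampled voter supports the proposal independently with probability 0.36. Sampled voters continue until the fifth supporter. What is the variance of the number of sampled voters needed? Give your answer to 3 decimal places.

Y = total sampled voters until the fifth success; negative binomial with r=5, p=0.36.
Var(Y) = r(1−p)/p² = 5·0.64 / 0.36² = 24.69136

24.691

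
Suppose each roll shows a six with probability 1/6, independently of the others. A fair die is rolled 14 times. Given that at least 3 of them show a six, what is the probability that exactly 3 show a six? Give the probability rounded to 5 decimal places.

X ~ Binomial(14, 0.166667). Want P(X=3 | X≥3) = P(X=3) / P(X≥3).
P(X=3) = C(14,3)·0.166667^3·0.833333^11 = 0.2268057
P(X≥3) = 1 − 0.0778866 − 0.2180824 − 0.2835071 = 0.4205240
Ratio = 0.2268057 / 0.4205240 = 0.5393407

0.53934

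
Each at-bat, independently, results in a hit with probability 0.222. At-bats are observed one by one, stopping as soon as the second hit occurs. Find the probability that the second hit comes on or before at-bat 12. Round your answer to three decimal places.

0.782

Finishing within 12 at-bats ⇔ at least 2 successes in the first 12. With X ~ Binomial(12, 0.222), P(Y ≤ 12) = 1 − P(X ≤ 1).
  k=0: C(12,0)·0.222^0·0.778^12 = 0.04918
  k=1: C(12,1)·0.222^1·0.778^11 = 0.16839
1 − 0.21756 = 0.78244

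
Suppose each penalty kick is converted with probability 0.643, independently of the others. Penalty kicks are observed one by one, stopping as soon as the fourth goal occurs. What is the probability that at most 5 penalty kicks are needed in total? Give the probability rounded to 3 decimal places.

0.415

Finishing within 5 penalty kicks ⇔ at least 4 successes in the first 5. With X ~ Binomial(5, 0.643), P(Y ≤ 5) = 1 − P(X ≤ 3).
  k=0: C(5,0)·0.643^0·0.357^5 = 0.00580
  k=1: C(5,1)·0.643^1·0.357^4 = 0.05222
  k=2: C(5,2)·0.643^2·0.357^3 = 0.18812
  k=3: C(5,3)·0.643^3·0.357^2 = 0.33882
1 − 0.58496 = 0.41504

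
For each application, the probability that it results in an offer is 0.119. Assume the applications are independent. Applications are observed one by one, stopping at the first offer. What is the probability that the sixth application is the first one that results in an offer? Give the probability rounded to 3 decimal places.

Geometric (trials to first success), p = 0.119.
P(Y = 6) = (1−p)^5 · p = 0.53074 · 0.119 = 0.06316

0.063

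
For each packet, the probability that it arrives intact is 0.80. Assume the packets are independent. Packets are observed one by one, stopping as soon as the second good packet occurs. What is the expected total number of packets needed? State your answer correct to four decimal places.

Y = total packets until the second success; negative binomial with r=2, p=0.80.
E[Y] = r / p = 2 / 0.80 = 2.500000

2.5000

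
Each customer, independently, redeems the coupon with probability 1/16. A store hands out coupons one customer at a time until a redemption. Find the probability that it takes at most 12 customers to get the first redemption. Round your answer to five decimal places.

0.53905

Y = number of customers to the first success; geometric, p = 0.0625.
P(Y ≤ 12) = 1 − (1−p)^12 = 1 − 0.4609516 = 0.5390484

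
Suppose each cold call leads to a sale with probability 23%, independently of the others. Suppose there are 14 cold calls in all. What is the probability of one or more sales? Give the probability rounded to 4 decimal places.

0.9742

P(at least one) = 1 − P(none) = 1 − (1 − 0.23)^14
= 1 − 0.025756 = 0.974244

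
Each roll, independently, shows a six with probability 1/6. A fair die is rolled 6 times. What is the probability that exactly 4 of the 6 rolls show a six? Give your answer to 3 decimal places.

0.008

X ~ Binomial(n=6, p=0.166667).
P(X=4) = C(6,4) · p^4 · (1−p)^2
= 15 · 0.0007716 · 0.69444 = 0.00804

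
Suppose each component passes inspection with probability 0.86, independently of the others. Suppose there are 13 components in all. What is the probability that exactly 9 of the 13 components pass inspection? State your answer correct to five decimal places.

0.07068

X ~ Binomial(n=13, p=0.86).
P(X=9) = C(13,9) · p^9 · (1−p)^4
= 715 · 0.25733 · 0.00038416 = 0.0706813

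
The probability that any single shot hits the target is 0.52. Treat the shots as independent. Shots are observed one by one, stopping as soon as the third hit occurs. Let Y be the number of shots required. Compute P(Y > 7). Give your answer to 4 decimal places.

0.1951

Needing more than 7 shots ⇔ fewer than 3 successes in the first 7. With X ~ Binomial(7, 0.52), P(Y > 7) = P(X ≤ 2).
  k=0: C(7,0)·0.52^0·0.48^7 = 0.005871
  k=1: C(7,1)·0.52^1·0.48^6 = 0.044519
  k=2: C(7,2)·0.52^2·0.48^5 = 0.144688
P(X ≤ 2) = 0.195078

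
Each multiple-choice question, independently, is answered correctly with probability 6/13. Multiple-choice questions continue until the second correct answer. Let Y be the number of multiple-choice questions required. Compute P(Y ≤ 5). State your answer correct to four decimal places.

0.7607

Finishing within 5 multiple-choice questions ⇔ at least 2 successes in the first 5. With X ~ Binomial(5, 0.461538), P(Y ≤ 5) = 1 − P(X ≤ 1).
  k=0: C(5,0)·0.461538^0·0.538462^5 = 0.045266
  k=1: C(5,1)·0.461538^1·0.538462^4 = 0.193998
1 − 0.239264 = 0.760736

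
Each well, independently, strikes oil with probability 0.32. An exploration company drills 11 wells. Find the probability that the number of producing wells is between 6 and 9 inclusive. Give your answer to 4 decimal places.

0.1030

X ~ Binomial(11, 0.32); P(6 ≤ X ≤ 9) = Σ C(11,k) p^k (1−p)^(11−k) over k:
  k=6: C(11,6)·0.32^6·0.68^5 = 0.072125
  k=7: C(11,7)·0.32^7·0.68^4 = 0.024244
  k=8: C(11,8)·0.32^8·0.68^3 = 0.005704
  k=9: C(11,9)·0.32^9·0.68^2 = 0.000895
Total = 0.102968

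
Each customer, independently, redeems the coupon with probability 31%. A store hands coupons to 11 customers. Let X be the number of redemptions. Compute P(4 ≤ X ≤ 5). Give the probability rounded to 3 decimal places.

0.370

X ~ Binomial(11, 0.31); P(4 ≤ X ≤ 5) = Σ C(11,k) p^k (1−p)^(11−k) over k:
  k=4: C(11,4)·0.31^4·0.69^7 = 0.22694
  k=5: C(11,5)·0.31^5·0.69^6 = 0.14274
Total = 0.36968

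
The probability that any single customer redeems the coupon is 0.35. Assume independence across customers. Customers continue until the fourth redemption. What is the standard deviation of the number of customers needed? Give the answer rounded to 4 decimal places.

4.6070

Y = total customers until the fourth success; negative binomial with r=4, p=0.35.
SD(Y) = √[r(1−p)/p²] = √(21.224490) = 4.607004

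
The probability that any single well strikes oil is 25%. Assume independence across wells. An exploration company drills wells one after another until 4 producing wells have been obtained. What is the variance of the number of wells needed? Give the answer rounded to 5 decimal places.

Y = total wells until the fourth success; negative binomial with r=4, p=0.25.
Var(Y) = r(1−p)/p² = 4·0.75 / 0.25² = 48.0000000

48.00000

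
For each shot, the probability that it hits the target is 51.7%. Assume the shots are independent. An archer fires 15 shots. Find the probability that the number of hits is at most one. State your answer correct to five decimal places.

X ~ Binomial(15, 0.517); P(X ≤ 1) = Σ C(15,k) p^k (1−p)^(15−k) over k:
  k=0: C(15,0)·0.517^0·0.483^15 = 0.0000182
  k=1: C(15,1)·0.517^1·0.483^14 = 0.0002916
Total = 0.0003098

0.00031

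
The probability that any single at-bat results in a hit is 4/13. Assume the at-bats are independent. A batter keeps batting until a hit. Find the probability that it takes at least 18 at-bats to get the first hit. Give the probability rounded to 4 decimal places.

Y = number of at-bats to the first success; geometric, p = 0.307692.
P(Y > 17) = P(first 17 all fail) = (1−p)^17 = 0.001928

0.0019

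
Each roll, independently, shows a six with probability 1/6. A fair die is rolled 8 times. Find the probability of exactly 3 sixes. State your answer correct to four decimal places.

0.1042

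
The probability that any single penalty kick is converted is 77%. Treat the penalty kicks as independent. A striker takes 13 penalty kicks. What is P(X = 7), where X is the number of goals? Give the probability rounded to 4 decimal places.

0.0408

X ~ Binomial(n=13, p=0.77).
P(X=7) = C(13,7) · p^7 · (1−p)^6
= 1716 · 0.16049 · 0.00014804 = 0.040768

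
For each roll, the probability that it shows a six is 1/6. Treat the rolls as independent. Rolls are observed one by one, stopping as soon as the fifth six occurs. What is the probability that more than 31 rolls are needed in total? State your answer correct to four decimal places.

0.3936

Needing more than 31 rolls ⇔ fewer than 5 successes in the first 31. With X ~ Binomial(31, 0.166667), P(Y > 31) = P(X ≤ 4).
  k=0: C(31,0)·0.166667^0·0.833333^31 = 0.003511
  k=1: C(31,1)·0.166667^1·0.833333^30 = 0.021766
  k=2: C(31,2)·0.166667^2·0.833333^29 = 0.065297
  k=3: C(31,3)·0.166667^3·0.833333^28 = 0.126241
  k=4: C(31,4)·0.166667^4·0.833333^27 = 0.176738
P(X ≤ 4) = 0.393552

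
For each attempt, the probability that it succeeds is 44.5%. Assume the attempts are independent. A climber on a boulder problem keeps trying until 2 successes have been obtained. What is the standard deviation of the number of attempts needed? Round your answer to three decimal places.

Y = total attempts until the second success; negative binomial with r=2, p=0.445.
SD(Y) = √[r(1−p)/p²] = √(5.60535) = 2.36756

2.368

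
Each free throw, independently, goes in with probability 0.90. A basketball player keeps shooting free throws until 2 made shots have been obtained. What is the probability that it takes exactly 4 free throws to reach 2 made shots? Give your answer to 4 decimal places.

Y = trial on which the second success occurs; negative binomial, r=2, p=0.90.
P(Y=4) = C(3,1) · p^2 · (1−p)^2
= 3 · 0.81 · 0.01 = 0.024300

0.0243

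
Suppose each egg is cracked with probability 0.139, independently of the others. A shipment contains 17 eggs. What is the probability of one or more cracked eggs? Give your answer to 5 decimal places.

P(at least one) = 1 − P(none) = 1 − (1 − 0.139)^17
= 1 − 0.0785333 = 0.9214667

0.92147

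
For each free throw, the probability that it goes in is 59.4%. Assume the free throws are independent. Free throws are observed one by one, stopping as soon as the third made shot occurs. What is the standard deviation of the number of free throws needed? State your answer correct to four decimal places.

Y = total free throws until the third success; negative binomial with r=3, p=0.594.
SD(Y) = √[r(1−p)/p²] = √(3.452029) = 1.857964

1.8580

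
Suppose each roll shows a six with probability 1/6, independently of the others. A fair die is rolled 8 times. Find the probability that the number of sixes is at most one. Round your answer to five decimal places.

X ~ Binomial(8, 0.166667); P(X ≤ 1) = Σ C(8,k) p^k (1−p)^(8−k) over k:
  k=0: C(8,0)·0.166667^0·0.833333^8 = 0.2325680
  k=1: C(8,1)·0.166667^1·0.833333^7 = 0.3721089
Total = 0.6046769

0.60468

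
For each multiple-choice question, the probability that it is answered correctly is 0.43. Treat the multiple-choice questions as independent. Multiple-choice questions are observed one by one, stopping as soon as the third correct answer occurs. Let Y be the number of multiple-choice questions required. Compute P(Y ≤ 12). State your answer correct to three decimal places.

Finishing within 12 multiple-choice questions ⇔ at least 3 successes in the first 12. With X ~ Binomial(12, 0.43), P(Y ≤ 12) = 1 − P(X ≤ 2).
  k=0: C(12,0)·0.43^0·0.57^12 = 0.00118
  k=1: C(12,1)·0.43^1·0.57^11 = 0.01065
  k=2: C(12,2)·0.43^2·0.57^10 = 0.04418
1 − 0.05600 = 0.94400

0.944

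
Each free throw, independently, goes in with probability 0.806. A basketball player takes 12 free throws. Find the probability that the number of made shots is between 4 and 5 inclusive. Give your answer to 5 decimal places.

0.00321

X ~ Binomial(12, 0.806); P(4 ≤ X ≤ 5) = Σ C(12,k) p^k (1−p)^(12−k) over k:
  k=4: C(12,4)·0.806^4·0.194^8 = 0.0004191
  k=5: C(12,5)·0.806^5·0.194^7 = 0.0027862
Total = 0.0032053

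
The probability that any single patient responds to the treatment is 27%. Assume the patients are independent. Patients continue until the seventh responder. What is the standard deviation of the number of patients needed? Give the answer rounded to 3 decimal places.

Y = total patients until the seventh success; negative binomial with r=7, p=0.27.
SD(Y) = √[r(1−p)/p²] = √(70.09602) = 8.37234

8.372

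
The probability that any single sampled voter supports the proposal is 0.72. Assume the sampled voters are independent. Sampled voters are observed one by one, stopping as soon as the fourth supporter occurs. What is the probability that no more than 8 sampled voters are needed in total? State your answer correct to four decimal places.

Finishing within 8 sampled voters ⇔ at least 4 successes in the first 8. With X ~ Binomial(8, 0.72), P(Y ≤ 8) = 1 − P(X ≤ 3).
  k=0: C(8,0)·0.72^0·0.28^8 = 0.000038
  k=1: C(8,1)·0.72^1·0.28^7 = 0.000777
  k=2: C(8,2)·0.72^2·0.28^6 = 0.006995
  k=3: C(8,3)·0.72^3·0.28^5 = 0.035973
1 − 0.043783 = 0.956217

0.9562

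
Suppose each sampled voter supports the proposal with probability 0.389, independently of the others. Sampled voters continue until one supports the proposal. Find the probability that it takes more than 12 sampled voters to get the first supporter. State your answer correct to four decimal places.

0.0027

Y = number of sampled voters to the first success; geometric, p = 0.389.
P(Y > 12) = P(first 12 all fail) = (1−p)^12 = 0.002707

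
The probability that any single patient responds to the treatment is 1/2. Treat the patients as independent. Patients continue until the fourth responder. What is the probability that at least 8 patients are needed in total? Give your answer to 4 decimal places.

0.5000

Needing more than 7 patients ⇔ fewer than 4 successes in the first 7. With X ~ Binomial(7, 0.50), P(Y > 7) = P(X ≤ 3).
  k=0: C(7,0)·0.50^0·0.50^7 = 0.007812
  k=1: C(7,1)·0.50^1·0.50^6 = 0.054688
  k=2: C(7,2)·0.50^2·0.50^5 = 0.164062
  k=3: C(7,3)·0.50^3·0.50^4 = 0.273438
P(X ≤ 3) = 0.500000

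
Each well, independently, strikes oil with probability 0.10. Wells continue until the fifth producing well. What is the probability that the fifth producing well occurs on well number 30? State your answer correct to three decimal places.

Y = trial on which the fifth success occurs; negative binomial, r=5, p=0.10.
P(Y=30) = C(29,4) · p^5 · (1−p)^25
= 23751 · 1e-05 · 0.07179 = 0.01705

0.017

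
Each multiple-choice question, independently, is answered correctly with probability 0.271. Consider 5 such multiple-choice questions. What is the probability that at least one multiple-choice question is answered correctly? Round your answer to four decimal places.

P(at least one) = 1 − P(none) = 1 − (1 − 0.271)^5
= 1 − 0.205891 = 0.794109

0.7941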